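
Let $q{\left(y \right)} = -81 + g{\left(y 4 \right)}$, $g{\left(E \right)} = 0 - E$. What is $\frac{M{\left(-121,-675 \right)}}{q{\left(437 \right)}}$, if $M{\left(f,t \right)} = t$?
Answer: $\frac{675}{1829} \approx 0.36905$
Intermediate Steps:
$g{\left(E \right)} = - E$
$q{\left(y \right)} = -81 - 4 y$ ($q{\left(y \right)} = -81 - y 4 = -81 - 4 y$)
$\frac{M{\left(-121,-675 \right)}}{q{\left(437 \right)}} = - \frac{675}{-81 - 1748} = - \frac{675}{-1829} = \left(-675\right) \left(- \frac{1}{1829}\right) = \frac{675}{1829}$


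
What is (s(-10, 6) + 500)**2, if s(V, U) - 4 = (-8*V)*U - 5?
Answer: 958441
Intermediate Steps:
s(V, U) = -1 - 8*U*V (s(V, U) = 4 + ((-8*V)*U - 5) = 4 + (-8*U*V - 5) = 4 + (-5 - 8*U*V) = -1 - 8*U*V)
(s(-10, 6) + 500)**2 = ((-1 - 8*6*(-10)) + 500)**2 = ((-1 + 480) + 500)**2 = (479 + 500)**2 = 979**2 = 958441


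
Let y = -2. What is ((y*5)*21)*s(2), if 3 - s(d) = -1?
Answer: -840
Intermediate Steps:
s(d) = 4 (s(d) = 3 - 1*(-1) = 3 + 1 = 4)
((y*5)*21)*s(2) = (-2*5*21)*4 = -10*21*4 = -210*4 = -840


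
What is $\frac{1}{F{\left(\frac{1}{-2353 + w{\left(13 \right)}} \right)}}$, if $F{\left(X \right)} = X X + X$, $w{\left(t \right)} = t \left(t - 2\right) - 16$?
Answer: $- \frac{4955076}{2225} \approx -2227.0$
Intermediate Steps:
$w{\left(t \right)} = -16 + t \left(-2 + t\right)$ ($w{\left(t \right)} = t \left(-2 + t\right) - 16 = -16 + t \left(-2 + t\right)$)
$F{\left(X \right)} = X + X^{2}$ ($F{\left(X \right)} = X^{2} + X = X + X^{2}$)
$\frac{1}{F{\left(\frac{1}{-2353 + w{\left(13 \right)}} \right)}} = \frac{1}{\frac{1}{-2353 - \left(42 - 169\right)} \left(1 + \frac{1}{-2353 - \left(42 - 169\right)}\right)} = \frac{1}{\frac{1}{-2353 - -127} \left(1 + \frac{1}{-2353 - -127}\right)} = \frac{1}{\frac{1}{-2353 + 127} \left(1 + \frac{1}{-2353 + 127}\right)} = \frac{1}{\frac{1}{-2226} \left(1 + \frac{1}{-2226}\right)} = \frac{1}{\left(- \frac{1}{2226}\right) \left(1 - \frac{1}{2226}\right)} = \frac{1}{\left(- \frac{1}{2226}\right) \frac{2225}{2226}} = \frac{1}{- \frac{2225}{4955076}} = - \frac{4955076}{2225}$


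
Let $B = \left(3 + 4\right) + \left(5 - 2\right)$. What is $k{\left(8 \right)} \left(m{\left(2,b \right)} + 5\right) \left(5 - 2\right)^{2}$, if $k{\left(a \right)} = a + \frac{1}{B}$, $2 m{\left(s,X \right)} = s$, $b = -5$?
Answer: $\frac{2187}{5} \approx 437.4$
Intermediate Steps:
$B = 10$ ($B = 7 + 3 = 10$)
$m{\left(s,X \right)} = \frac{s}{2}$
$k{\left(a \right)} = \frac{1}{10} + a$ ($k{\left(a \right)} = a + \frac{1}{10} = \frac{1}{10} + a$)
$k{\left(8 \right)} \left(m{\left(2,b \right)} + 5\right) \left(5 - 2\right)^{2} = \left(\frac{1}{10} + 8\right) \left(\frac{1}{2} \cdot 2 + 5\right) \left(5 - 2\right)^{2} = \frac{81 \left(1 + 5\right) 3^{2}}{10} = \frac{81 \cdot 6 \cdot 9}{10} = \frac{81}{10} \cdot 54 = \frac{2187}{5}$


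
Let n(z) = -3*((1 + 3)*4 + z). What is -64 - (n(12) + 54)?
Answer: -34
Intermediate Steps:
n(z) = -48 - 3*z (n(z) = -3*(4*4 + z) = -3*(16 + z) = -48 - 3*z)
-64 - (n(12) + 54) = -64 - ((-48 - 3*12) + 54) = -64 - ((-48 - 36) + 54) = -64 - (-84 + 54) = -64 - 1*(-30) = -64 + 30 = -34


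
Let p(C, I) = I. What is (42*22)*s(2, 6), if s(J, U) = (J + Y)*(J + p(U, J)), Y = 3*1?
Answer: 18480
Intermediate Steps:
Y = 3
s(J, U) = 2*J*(3 + J) (s(J, U) = (J + 3)*(J + J) = (3 + J)*(2*J) = 2*J*(3 + J))
(42*22)*s(2, 6) = (42*22)*(2*2*(3 + 2)) = 924*(2*2*5) = 924*20 = 18480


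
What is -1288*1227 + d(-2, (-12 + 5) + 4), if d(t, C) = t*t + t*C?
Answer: -1580366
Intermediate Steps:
d(t, C) = t**2 + C*t
-1288*1227 + d(-2, (-12 + 5) + 4) = -1288*1227 - 2*(((-12 + 5) + 4) - 2) = -1580376 - 2*((-7 + 4) - 2) = -1580376 - 2*(-3 - 2) = -1580376 - 2*(-5) = -1580376 + 10 = -1580366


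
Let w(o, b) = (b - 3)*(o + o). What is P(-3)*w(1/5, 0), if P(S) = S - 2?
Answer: 6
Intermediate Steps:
w(o, b) = 2*o*(-3 + b) (w(o, b) = (-3 + b)*(2*o) = 2*o*(-3 + b))
P(S) = -2 + S
P(-3)*w(1/5, 0) = (-2 - 3)*(2*(-3 + 0)/5) = -10*(-3)/5 = -5*(-6/5) = 6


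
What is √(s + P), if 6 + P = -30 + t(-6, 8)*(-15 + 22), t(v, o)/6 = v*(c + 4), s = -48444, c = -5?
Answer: 2*I*√12057 ≈ 219.61*I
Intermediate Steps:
t(v, o) = -6*v (t(v, o) = 6*(v*(-5 + 4)) = 6*(v*(-1)) = 6*(-v) = -6*v)
P = 216 (P = -6 + (-30 + (-6*(-6))*(-15 + 22)) = -6 + (-30 + 36*7) = -6 + (-30 + 252) = -6 + 222 = 216)
√(s + P) = √(-48444 + 216) = √(-48228) = 2*I*√12057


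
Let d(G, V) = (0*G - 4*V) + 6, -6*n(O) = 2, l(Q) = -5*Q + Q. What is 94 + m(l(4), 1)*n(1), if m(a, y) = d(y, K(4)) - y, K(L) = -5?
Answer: 257/3 ≈ 85.667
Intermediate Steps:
l(Q) = -4*Q
n(O) = -⅓ (n(O) = -⅙*2 = -⅓)
d(G, V) = 6 - 4*V (d(G, V) = (0 - 4*V) + 6 = -4*V + 6 = 6 - 4*V)
m(a, y) = 26 - y (m(a, y) = (6 - 4*(-5)) - y = (6 + 20) - y = 26 - y)
94 + m(l(4), 1)*n(1) = 94 + (26 - 1*1)*(-⅓) = 94 + (26 - 1)*(-⅓) = 94 + 25*(-⅓) = 94 - 25/3 = 257/3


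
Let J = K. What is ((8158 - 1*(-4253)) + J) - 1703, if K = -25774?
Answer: -15066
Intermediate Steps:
J = -25774
((8158 - 1*(-4253)) + J) - 1703 = ((8158 - 1*(-4253)) - 25774) - 1703 = ((8158 + 4253) - 25774) - 1703 = (12411 - 25774) - 1703 = -13363 - 1703 = -15066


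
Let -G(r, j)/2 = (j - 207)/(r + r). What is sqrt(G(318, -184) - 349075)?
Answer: I*sqrt(35299735962)/318 ≈ 590.82*I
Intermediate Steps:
G(r, j) = -(-207 + j)/r (G(r, j) = -2*(j - 207)/(r + r) = -2*(-207 + j)/(2*r) = -2*(-207 + j)*1/(2*r) = -(-207 + j)/r)
sqrt(G(318, -184) - 349075) = sqrt((207 - 1*(-184))/318 - 349075) = sqrt((207 + 184)/318 - 349075) = sqrt((1/318)*391 - 349075) = sqrt(391/318 - 349075) = sqrt(-111005459/318) = I*sqrt(35299735962)/318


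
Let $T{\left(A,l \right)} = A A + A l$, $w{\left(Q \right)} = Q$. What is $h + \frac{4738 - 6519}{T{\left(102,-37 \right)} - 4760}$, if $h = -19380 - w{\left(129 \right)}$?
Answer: $- \frac{36483611}{1870} \approx -19510.0$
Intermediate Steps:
$T{\left(A,l \right)} = A^{2} + A l$
$h = -19509$ ($h = -19380 - 129 = -19509$)
$h + \frac{4738 - 6519}{T{\left(102,-37 \right)} - 4760} = -19509 + \frac{4738 - 6519}{102 \left(102 - 37\right) - 4760} = -19509 - \frac{1781}{102 \cdot 65 - 4760} = -19509 - \frac{1781}{6630 - 4760} = -19509 - \frac{1781}{1870} = - \frac{36483611}{1870}$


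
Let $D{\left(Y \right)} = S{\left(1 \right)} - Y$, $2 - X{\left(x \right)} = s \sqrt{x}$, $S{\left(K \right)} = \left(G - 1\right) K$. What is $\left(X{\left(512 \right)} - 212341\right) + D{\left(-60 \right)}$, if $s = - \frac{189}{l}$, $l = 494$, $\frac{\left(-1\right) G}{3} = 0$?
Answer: $-212280 + \frac{1512 \sqrt{2}}{247} \approx -2.1227 \cdot 10^{5}$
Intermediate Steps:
$G = 0$ ($G = \left(-3\right) 0 = 0$)
$S{\left(K \right)} = - K$ ($S{\left(K \right)} = \left(0 - 1\right) K = - K$)
$s = - \frac{189}{494} \approx -0.38259$
$X{\left(x \right)} = 2 + \frac{189 \sqrt{x}}{494}$ ($X{\left(x \right)} = 2 - - \frac{189 \sqrt{x}}{494} = 2 + \frac{189 \sqrt{x}}{494}$)
$D{\left(Y \right)} = -1 - Y$ ($D{\left(Y \right)} = \left(-1\right) 1 - Y = -1 - Y$)
$\left(X{\left(512 \right)} - 212341\right) + D{\left(-60 \right)} = \left(\left(2 + \frac{189 \sqrt{512}}{494}\right) - 212341\right) - -59 = \left(\left(2 + \frac{189 \cdot 16 \sqrt{2}}{494}\right) - 212341\right) + \left(-1 + 60\right) = \left(\left(2 + \frac{1512 \sqrt{2}}{247}\right) - 212341\right) + 59 = \left(-212339 + \frac{1512 \sqrt{2}}{247}\right) + 59 = -212280 + \frac{1512 \sqrt{2}}{247}$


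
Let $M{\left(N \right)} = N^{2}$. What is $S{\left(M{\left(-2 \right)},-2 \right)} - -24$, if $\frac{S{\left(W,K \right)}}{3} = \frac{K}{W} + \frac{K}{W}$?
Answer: $21$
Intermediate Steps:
$S{\left(W,K \right)} = \frac{6 K}{W}$ ($S{\left(W,K \right)} = 3 \left(\frac{K}{W} + \frac{K}{W}\right) = 3 \frac{2 K}{W} = \frac{6 K}{W}$)
$S{\left(M{\left(-2 \right)},-2 \right)} - -24 = 6 \left(-2\right) \frac{1}{\left(-2\right)^{2}} - -24 = 6 \left(-2\right) \frac{1}{4} + 24 = -3 + 24 = 21$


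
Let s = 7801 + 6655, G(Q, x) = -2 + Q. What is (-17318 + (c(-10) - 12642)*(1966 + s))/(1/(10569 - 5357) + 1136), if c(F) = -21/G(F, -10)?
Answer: -1081987764242/5920833 ≈ -1.8274e+5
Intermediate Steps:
c(F) = -21/(-2 + F)
s = 14456
(-17318 + (c(-10) - 12642)*(1966 + s))/(1/(10569 - 5357) + 1136) = (-17318 + (-21/(-2 - 10) - 12642)*(1966 + 14456))/(1/(10569 - 5357) + 1136) = (-17318 + (-21/(-12) - 12642)*16422)/(1/5212 + 1136) = (-17318 + (-21*(-1/12) - 12642)*16422)/(1/5212 + 1136) = (-17318 + (7/4 - 12642)*16422)/(5920833/5212) = (-17318 - 50561/4*16422)*(5212/5920833) = (-17318 - 415156371/2)*(5212/5920833) = -415191007/2*5212/5920833 = -1081987764242/5920833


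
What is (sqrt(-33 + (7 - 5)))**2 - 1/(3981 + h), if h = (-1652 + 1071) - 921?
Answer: -76850/2479 ≈ -31.000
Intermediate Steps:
h = -1502 (h = -581 - 921 = -1502)
(sqrt(-33 + (7 - 5)))**2 - 1/(3981 + h) = (sqrt(-33 + (7 - 5)))**2 - 1/(3981 - 1502) = (sqrt(-33 + 2))**2 - 1/2479 = (sqrt(-31))**2 - 1*1/2479 = (I*sqrt(31))**2 - 1/2479 = -31 - 1/2479 = -76850/2479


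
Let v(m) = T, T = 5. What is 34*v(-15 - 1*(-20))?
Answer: 170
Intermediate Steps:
v(m) = 5
34*v(-15 - 1*(-20)) = 34*5 = 170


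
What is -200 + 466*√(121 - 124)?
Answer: -200 + 466*I*√3 ≈ -200.0 + 807.14*I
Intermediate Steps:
-200 + 466*√(121 - 124) = -200 + 466*√(-3) = -200 + 466*(I*√3) = -200 + 466*I*√3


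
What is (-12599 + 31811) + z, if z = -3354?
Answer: 15858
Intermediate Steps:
(-12599 + 31811) + z = (-12599 + 31811) - 3354 = 19212 - 3354 = 15858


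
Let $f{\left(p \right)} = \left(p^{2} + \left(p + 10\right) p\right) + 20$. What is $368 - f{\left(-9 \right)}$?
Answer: $276$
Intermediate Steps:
$f{\left(p \right)} = 20 + p^{2} + p \left(10 + p\right)$ ($f{\left(p \right)} = \left(p^{2} + \left(10 + p\right) p\right) + 20 = \left(p^{2} + p \left(10 + p\right)\right) + 20 = 20 + p^{2} + p \left(10 + p\right)$)
$368 - f{\left(-9 \right)} = 368 - \left(20 + 2 \left(-9\right)^{2} + 10 \left(-9\right)\right) = 368 - \left(20 + 2 \cdot 81 - 90\right) = 368 - \left(20 + 162 - 90\right) = 368 - 92 = 276$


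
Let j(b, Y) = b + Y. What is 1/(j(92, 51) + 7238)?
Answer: 1/7381 ≈ 0.00013548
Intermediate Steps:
j(b, Y) = Y + b
1/(j(92, 51) + 7238) = 1/((51 + 92) + 7238) = 1/(143 + 7238) = 1/7381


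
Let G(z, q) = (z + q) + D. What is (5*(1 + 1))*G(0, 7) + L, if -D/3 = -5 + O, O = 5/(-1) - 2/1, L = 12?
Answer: 442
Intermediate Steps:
O = -7 (O = 5*(-1) - 2*1 = -5 - 2 = -7)
D = 36 (D = -3*(-5 - 7) = -3*(-12) = 36)
G(z, q) = 36 + q + z (G(z, q) = (z + q) + 36 = (q + z) + 36 = 36 + q + z)
(5*(1 + 1))*G(0, 7) + L = (5*(1 + 1))*(36 + 7 + 0) + 12 = (5*2)*43 + 12 = 10*43 + 12 = 430 + 12 = 442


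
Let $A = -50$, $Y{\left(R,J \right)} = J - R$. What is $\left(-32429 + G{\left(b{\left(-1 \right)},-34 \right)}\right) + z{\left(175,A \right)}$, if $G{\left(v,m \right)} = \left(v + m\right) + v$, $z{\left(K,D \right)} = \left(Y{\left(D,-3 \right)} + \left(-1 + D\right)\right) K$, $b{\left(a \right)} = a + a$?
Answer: $-33167$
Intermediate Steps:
$b{\left(a \right)} = 2 a$
$z{\left(K,D \right)} = - 4 K$ ($z{\left(K,D \right)} = \left(\left(-3 - D\right) + \left(-1 + D\right)\right) K = - 4 K$)
$G{\left(v,m \right)} = m + 2 v$ ($G{\left(v,m \right)} = \left(m + v\right) + v = m + 2 v$)
$\left(-32429 + G{\left(b{\left(-1 \right)},-34 \right)}\right) + z{\left(175,A \right)} = \left(-32429 - \left(34 - 2 \cdot 2 \left(-1\right)\right)\right) - 700 = \left(-32429 + \left(-34 + 2 \left(-2\right)\right)\right) - 700 = \left(-32429 - 38\right) - 700 = -32467 - 700 = -33167$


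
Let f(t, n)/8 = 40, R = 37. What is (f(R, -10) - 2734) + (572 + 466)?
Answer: -1376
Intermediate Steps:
f(t, n) = 320 (f(t, n) = 8*40 = 320)
(f(R, -10) - 2734) + (572 + 466) = (320 - 2734) + (572 + 466) = -2414 + 1038 = -1376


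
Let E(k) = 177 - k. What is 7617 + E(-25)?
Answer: 7819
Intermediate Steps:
7617 + E(-25) = 7617 + (177 - 1*(-25)) = 7617 + (177 + 25) = 7617 + 202 = 7819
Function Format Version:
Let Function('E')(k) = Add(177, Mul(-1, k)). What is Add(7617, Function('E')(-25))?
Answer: 7819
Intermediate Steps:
Add(7617, Function('E')(-25)) = Add(7617, Add(177, Mul(-1, -25))) = Add(7617, Add(177, 25)) = Add(7617, 202) = 7819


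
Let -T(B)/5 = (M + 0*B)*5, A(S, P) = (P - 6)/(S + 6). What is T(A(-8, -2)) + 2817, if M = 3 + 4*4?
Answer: 2342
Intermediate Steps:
M = 19 (M = 3 + 16 = 19)
A(S, P) = (-6 + P)/(6 + S)
T(B) = -475 (T(B) = -5*(19 + 0*B)*5 = -5*(19 + 0)*5 = -95*5 = -5*95 = -475)
T(A(-8, -2)) + 2817 = -475 + 2817 = 2342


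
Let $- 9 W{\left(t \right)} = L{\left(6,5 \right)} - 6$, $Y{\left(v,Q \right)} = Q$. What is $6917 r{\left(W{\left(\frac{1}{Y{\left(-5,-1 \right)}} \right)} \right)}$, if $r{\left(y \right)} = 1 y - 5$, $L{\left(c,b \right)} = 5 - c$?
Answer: $- \frac{262846}{9} \approx -29205.0$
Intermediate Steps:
$W{\left(t \right)} = \frac{7}{9}$ ($W{\left(t \right)} = - \frac{\left(5 - 6\right) - 6}{9} = - \frac{-1 - 6}{9} = \left(- \frac{1}{9}\right) \left(-7\right) = \frac{7}{9}$)
$r{\left(y \right)} = -5 + y$ ($r{\left(y \right)} = y - 5 = -5 + y$)
$6917 r{\left(W{\left(\frac{1}{Y{\left(-5,-1 \right)}} \right)} \right)} = 6917 \left(-5 + \frac{7}{9}\right) = 6917 \left(- \frac{38}{9}\right) = - \frac{262846}{9}$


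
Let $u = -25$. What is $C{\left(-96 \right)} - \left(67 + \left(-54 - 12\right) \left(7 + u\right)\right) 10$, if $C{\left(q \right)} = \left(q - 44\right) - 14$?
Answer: $-12704$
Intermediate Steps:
$C{\left(q \right)} = -58 + q$ ($C{\left(q \right)} = \left(-44 + q\right) - 14 = -58 + q$)
$C{\left(-96 \right)} - \left(67 + \left(-54 - 12\right) \left(7 + u\right)\right) 10 = \left(-58 - 96\right) - \left(67 + \left(-54 - 12\right) \left(7 - 25\right)\right) 10 = -154 - \left(67 - -1188\right) 10 = -154 - \left(67 + 1188\right) 10 = -154 - 1255 \cdot 10 = -154 - 12550 = -12704$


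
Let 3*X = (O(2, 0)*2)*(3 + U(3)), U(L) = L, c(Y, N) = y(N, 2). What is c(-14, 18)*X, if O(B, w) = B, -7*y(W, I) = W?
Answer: -144/7 ≈ -20.571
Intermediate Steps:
y(W, I) = -W/7
c(Y, N) = -N/7
X = 8 (X = ((2*2)*(3 + 3))/3 = (4*6)/3 = (1/3)*24 = 8)
c(-14, 18)*X = -1/7*18*8 = -18/7*8 = -144/7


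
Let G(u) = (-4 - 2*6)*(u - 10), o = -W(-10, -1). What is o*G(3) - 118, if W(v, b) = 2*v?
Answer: 2122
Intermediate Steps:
o = 20 (o = -2*(-10) = -1*(-20) = 20)
G(u) = 160 - 16*u (G(u) = (-4 - 12)*(-10 + u) = -16*(-10 + u) = 160 - 16*u)
o*G(3) - 118 = 20*(160 - 16*3) - 118 = 20*(160 - 48) - 118 = 20*112 - 118 = 2240 - 118 = 2122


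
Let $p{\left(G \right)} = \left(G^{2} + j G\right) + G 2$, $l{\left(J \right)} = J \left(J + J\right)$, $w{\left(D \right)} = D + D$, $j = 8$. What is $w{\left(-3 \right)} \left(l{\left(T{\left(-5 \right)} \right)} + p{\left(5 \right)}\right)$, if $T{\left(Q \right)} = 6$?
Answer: $-882$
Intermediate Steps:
$w{\left(D \right)} = 2 D$
$l{\left(J \right)} = 2 J^{2}$ ($l{\left(J \right)} = J 2 J = 2 J^{2}$)
$p{\left(G \right)} = G^{2} + 10 G$ ($p{\left(G \right)} = \left(G^{2} + 8 G\right) + G 2 = \left(G^{2} + 8 G\right) + 2 G = G^{2} + 10 G$)
$w{\left(-3 \right)} \left(l{\left(T{\left(-5 \right)} \right)} + p{\left(5 \right)}\right) = 2 \left(-3\right) \left(2 \cdot 6^{2} + 5 \left(10 + 5\right)\right) = - 6 \left(2 \cdot 36 + 5 \cdot 15\right) = - 6 \left(72 + 75\right) = \left(-6\right) 147 = -882$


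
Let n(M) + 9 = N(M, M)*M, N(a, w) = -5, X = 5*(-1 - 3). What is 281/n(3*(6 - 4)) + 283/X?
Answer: -16657/780 ≈ -21.355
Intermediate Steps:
X = -20 (X = 5*(-4) = -20)
n(M) = -9 - 5*M
281/n(3*(6 - 4)) + 283/X = 281/(-9 - 15*(6 - 4)) + 283/(-20) = 281/(-9 - 15*2) + 283*(-1/20) = 281/(-9 - 5*6) - 283/20 = 281/(-9 - 30) - 283/20 = 281/(-39) - 283/20 = 281*(-1/39) - 283/20 = -281/39 - 283/20 = -16657/780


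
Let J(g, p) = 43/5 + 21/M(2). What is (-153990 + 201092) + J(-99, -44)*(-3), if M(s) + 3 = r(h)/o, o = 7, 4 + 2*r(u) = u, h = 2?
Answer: 5180587/110 ≈ 47096.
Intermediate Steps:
r(u) = -2 + u/2
M(s) = -22/7 (M(s) = -3 + (-2 + (1/2)*2)/7 = -3 + (-2 + 1)*(1/7) = -3 - 1*1/7 = -3 - 1/7 = -22/7)
J(g, p) = 211/110 (J(g, p) = 43/5 + 21/(-22/7) = 43*(1/5) + 21*(-7/22) = 43/5 - 147/22 = 211/110)
(-153990 + 201092) + J(-99, -44)*(-3) = (-153990 + 201092) + (211/110)*(-3) = 47102 - 633/110 = 5180587/110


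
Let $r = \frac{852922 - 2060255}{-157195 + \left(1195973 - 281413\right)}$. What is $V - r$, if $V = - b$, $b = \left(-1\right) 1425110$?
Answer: $\frac{1079329642483}{757365} \approx 1.4251 \cdot 10^{6}$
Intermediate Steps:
$b = -1425110$
$r = - \frac{1207333}{757365}$ ($r = - \frac{1207333}{-157195 + \left(1195973 - 281413\right)} = - \frac{1207333}{-157195 + 914560} = - \frac{1207333}{757365} \approx -1.5941$)
$V = 1425110$ ($V = \left(-1\right) \left(-1425110\right) = 1425110$)
$V - r = 1425110 - - \frac{1207333}{757365} = 1425110 + \frac{1207333}{757365} = \frac{1079329642483}{757365}$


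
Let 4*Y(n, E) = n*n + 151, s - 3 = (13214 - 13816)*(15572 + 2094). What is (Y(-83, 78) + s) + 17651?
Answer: -10615518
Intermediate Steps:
s = -10634929 (s = 3 + (13214 - 13816)*(15572 + 2094) = 3 - 602*17666 = 3 - 10634932 = -10634929)
Y(n, E) = 151/4 + n²/4 (Y(n, E) = (n*n + 151)/4 = (n² + 151)/4 = (151 + n²)/4 = 151/4 + n²/4)
(Y(-83, 78) + s) + 17651 = ((151/4 + (¼)*(-83)²) - 10634929) + 17651 = ((151/4 + (¼)*6889) - 10634929) + 17651 = ((151/4 + 6889/4) - 10634929) + 17651 = (1760 - 10634929) + 17651 = -10633169 + 17651 = -10615518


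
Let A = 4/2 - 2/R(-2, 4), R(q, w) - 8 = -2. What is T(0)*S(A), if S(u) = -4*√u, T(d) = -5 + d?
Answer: 20*√15/3 ≈ 25.820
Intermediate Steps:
R(q, w) = 6 (R(q, w) = 8 - 2 = 6)
A = 5/3 (A = 4/2 - 2/6 = 4*(½) - 2*⅙ = 2 - ⅓ = 5/3 ≈ 1.6667)
T(0)*S(A) = (-5 + 0)*(-4*√15/3) = -(-20)*√15/3 = 20*√15/3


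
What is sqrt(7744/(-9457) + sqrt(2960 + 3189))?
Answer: sqrt(-1494592 + 1825201*sqrt(6149))/1351 ≈ 8.8089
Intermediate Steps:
sqrt(7744/(-9457) + sqrt(2960 + 3189)) = sqrt(7744*(-1/9457) + sqrt(6149)) = sqrt(-7744/9457 + sqrt(6149))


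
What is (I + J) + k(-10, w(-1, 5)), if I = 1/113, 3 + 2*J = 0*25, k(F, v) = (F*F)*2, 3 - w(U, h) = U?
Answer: 44863/226 ≈ 198.51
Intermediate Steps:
w(U, h) = 3 - U
k(F, v) = 2*F**2 (k(F, v) = F**2*2 = 2*F**2)
J = -3/2 (J = -3/2 + (0*25)/2 = -3/2 + (1/2)*0 = -3/2 + 0 = -3/2 ≈ -1.5000)
I = 1/113 ≈ 0.0088496
(I + J) + k(-10, w(-1, 5)) = (1/113 - 3/2) + 2*(-10)**2 = -337/226 + 2*100 = -337/226 + 200 = 44863/226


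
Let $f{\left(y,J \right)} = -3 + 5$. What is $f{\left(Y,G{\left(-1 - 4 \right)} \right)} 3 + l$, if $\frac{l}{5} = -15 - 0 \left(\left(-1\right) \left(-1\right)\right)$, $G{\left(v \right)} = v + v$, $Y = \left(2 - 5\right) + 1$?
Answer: $-69$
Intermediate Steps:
$Y = -2$ ($Y = -3 + 1 = -2$)
$G{\left(v \right)} = 2 v$
$f{\left(y,J \right)} = 2$
$l = -75$ ($l = 5 \left(-15 - 0 \left(\left(-1\right) \left(-1\right)\right)\right) = 5 \left(-15 - 0 \cdot 1\right) = 5 \left(-15 - 0\right) = 5 \left(-15 + 0\right) = 5 \left(-15\right) = -75$)
$f{\left(Y,G{\left(-1 - 4 \right)} \right)} 3 + l = 2 \cdot 3 - 75 = 6 - 75 = -69$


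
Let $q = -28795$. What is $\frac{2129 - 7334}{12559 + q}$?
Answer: $\frac{1735}{5412} \approx 0.32058$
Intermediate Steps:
$\frac{2129 - 7334}{12559 + q} = \frac{2129 - 7334}{12559 - 28795} = - \frac{5205}{-16236} = \left(-5205\right) \left(- \frac{1}{16236}\right) = \frac{1735}{5412}$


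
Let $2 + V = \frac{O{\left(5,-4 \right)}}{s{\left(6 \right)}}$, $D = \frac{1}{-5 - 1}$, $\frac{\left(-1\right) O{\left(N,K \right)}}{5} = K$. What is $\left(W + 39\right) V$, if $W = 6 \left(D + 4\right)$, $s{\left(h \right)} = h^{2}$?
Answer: $- \frac{806}{9} \approx -89.556$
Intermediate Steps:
$O{\left(N,K \right)} = - 5 K$
$D = - \frac{1}{6}$ ($D = \frac{1}{-6} = - \frac{1}{6} \approx -0.16667$)
$V = - \frac{13}{9}$ ($V = -2 + \frac{\left(-5\right) \left(-4\right)}{6^{2}} = -2 + \frac{20}{36} = -2 + 20 \cdot \frac{1}{36} = -2 + \frac{5}{9} = - \frac{13}{9} \approx -1.4444$)
$W = 23$ ($W = 6 \left(- \frac{1}{6} + 4\right) = 6 \cdot \frac{23}{6} = 23$)
$\left(W + 39\right) V = \left(23 + 39\right) \left(- \frac{13}{9}\right) = 62 \left(- \frac{13}{9}\right) = - \frac{806}{9}$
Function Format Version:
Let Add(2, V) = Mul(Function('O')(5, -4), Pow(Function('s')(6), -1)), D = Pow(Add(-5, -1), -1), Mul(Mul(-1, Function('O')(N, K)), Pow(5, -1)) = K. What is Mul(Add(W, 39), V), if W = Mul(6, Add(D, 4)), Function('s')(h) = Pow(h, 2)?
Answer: Rational(-806, 9) ≈ -89.556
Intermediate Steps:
Function('O')(N, K) = Mul(-5, K)
D = Rational(-1, 6) (D = Pow(-6, -1) = Rational(-1, 6) ≈ -0.16667)
V = Rational(-13, 9) (V = Add(-2, Mul(Mul(-5, -4), Pow(Pow(6, 2), -1))) = Add(-2, Mul(20, Pow(36, -1))) = Add(-2, Mul(20, Rational(1, 36))) = Add(-2, Rational(5, 9)) = Rational(-13, 9) ≈ -1.4444)
W = 23 (W = Mul(6, Add(Rational(-1, 6), 4)) = Mul(6, Rational(23, 6)) = 23)
Mul(Add(W, 39), V) = Mul(Add(23, 39), Rational(-13, 9)) = Mul(62, Rational(-13, 9)) = Rational(-806, 9)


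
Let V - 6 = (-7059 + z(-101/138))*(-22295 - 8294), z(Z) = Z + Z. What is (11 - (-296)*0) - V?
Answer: -14902103963/69 ≈ -2.1597e+8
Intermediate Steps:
z(Z) = 2*Z
V = 14902104722/69 (V = 6 + (-7059 + 2*(-101/138))*(-22295 - 8294) = 6 + (-7059 + 2*(-101*1/138))*(-30589) = 6 + (-7059 + 2*(-101/138))*(-30589) = 6 + (-7059 - 101/69)*(-30589) = 6 - 487172/69*(-30589) = 6 + 14902104308/69 = 14902104722/69 ≈ 2.1597e+8)
(11 - (-296)*0) - V = (11 - (-296)*0) - 1*14902104722/69 = (11 - 37*0) - 14902104722/69 = (11 + 0) - 14902104722/69 = 11 - 14902104722/69 = -14902103963/69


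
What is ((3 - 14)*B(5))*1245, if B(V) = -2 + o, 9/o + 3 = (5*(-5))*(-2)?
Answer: 1164075/47 ≈ 24768.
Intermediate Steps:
o = 9/47 (o = 9/(-3 + (5*(-5))*(-2)) = 9/(-3 - 25*(-2)) = 9/(-3 + 50) = 9/47 ≈ 0.19149)
B(V) = -85/47 (B(V) = -2 + 9/47 = -85/47)
((3 - 14)*B(5))*1245 = ((3 - 14)*(-85/47))*1245 = -11*(-85/47)*1245 = (935/47)*1245 = 1164075/47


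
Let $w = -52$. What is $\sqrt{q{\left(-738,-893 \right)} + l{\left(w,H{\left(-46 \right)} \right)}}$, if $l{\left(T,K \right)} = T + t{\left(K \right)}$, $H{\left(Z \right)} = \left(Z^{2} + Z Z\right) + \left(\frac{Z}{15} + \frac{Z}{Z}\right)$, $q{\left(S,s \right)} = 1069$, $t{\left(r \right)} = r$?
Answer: $\frac{4 \sqrt{73785}}{15} \approx 72.436$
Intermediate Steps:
$H{\left(Z \right)} = 1 + 2 Z^{2} + \frac{Z}{15}$ ($H{\left(Z \right)} = \left(Z^{2} + Z^{2}\right) + \left(Z \frac{1}{15} + 1\right) = 2 Z^{2} + \left(\frac{Z}{15} + 1\right) = 2 Z^{2} + \left(1 + \frac{Z}{15}\right) = 1 + 2 Z^{2} + \frac{Z}{15}$)
$l{\left(T,K \right)} = K + T$ ($l{\left(T,K \right)} = T + K = K + T$)
$\sqrt{q{\left(-738,-893 \right)} + l{\left(w,H{\left(-46 \right)} \right)}} = \sqrt{1069 + \left(\left(1 + 2 \left(-46\right)^{2} + \frac{1}{15} \left(-46\right)\right) - 52\right)} = \sqrt{1069 + \left(\left(1 + 2 \cdot 2116 - \frac{46}{15}\right) - 52\right)} = \sqrt{1069 + \left(\left(1 + 4232 - \frac{46}{15}\right) - 52\right)} = \sqrt{1069 + \left(\frac{63449}{15} - 52\right)} = \sqrt{1069 + \frac{62669}{15}} = \sqrt{\frac{78704}{15}} = \frac{4 \sqrt{73785}}{15}$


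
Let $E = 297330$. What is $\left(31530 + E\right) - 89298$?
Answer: $239562$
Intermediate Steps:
$\left(31530 + E\right) - 89298 = \left(31530 + 297330\right) - 89298 = 328860 - 89298 = 239562$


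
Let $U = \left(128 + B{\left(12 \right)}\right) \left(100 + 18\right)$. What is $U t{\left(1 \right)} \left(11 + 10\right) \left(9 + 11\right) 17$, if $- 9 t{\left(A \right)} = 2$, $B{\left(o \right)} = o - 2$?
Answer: $-25837280$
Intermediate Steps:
$B{\left(o \right)} = -2 + o$
$t{\left(A \right)} = - \frac{2}{9}$ ($t{\left(A \right)} = \left(- \frac{1}{9}\right) 2 = - \frac{2}{9}$)
$U = 16284$ ($U = \left(128 + \left(-2 + 12\right)\right) \left(100 + 18\right) = \left(128 + 10\right) 118 = 138 \cdot 118 = 16284$)
$U t{\left(1 \right)} \left(11 + 10\right) \left(9 + 11\right) 17 = 16284 - \frac{2 \left(11 + 10\right) \left(9 + 11\right)}{9} \cdot 17 = 16284 - \frac{2 \cdot 21 \cdot 20}{9} \cdot 17 = 16284 \left(- \frac{2}{9}\right) 420 \cdot 17 = 16284 \left(\left(- \frac{280}{3}\right) 17\right) = 16284 \left(- \frac{4760}{3}\right) = -25837280$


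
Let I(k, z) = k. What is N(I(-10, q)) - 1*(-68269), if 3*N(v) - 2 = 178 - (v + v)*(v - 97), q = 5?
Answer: 202847/3 ≈ 67616.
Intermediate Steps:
N(v) = 60 - 2*v*(-97 + v)/3 (N(v) = ⅔ + (178 - (v + v)*(v - 97))/3 = ⅔ + (178 - 2*v*(-97 + v))/3 = ⅔ + (178/3 - 2*v*(-97 + v)/3) = 60 - 2*v*(-97 + v)/3)
N(I(-10, q)) - 1*(-68269) = (60 - ⅔*(-10)² + (194/3)*(-10)) - 1*(-68269) = (60 - ⅔*100 - 1940/3) + 68269 = (60 - 200/3 - 1940/3) + 68269 = -1960/3 + 68269 = 202847/3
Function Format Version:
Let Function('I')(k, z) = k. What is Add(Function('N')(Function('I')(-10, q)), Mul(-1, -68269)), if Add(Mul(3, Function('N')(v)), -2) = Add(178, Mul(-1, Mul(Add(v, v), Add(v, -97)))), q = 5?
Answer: Rational(202847, 3) ≈ 67616.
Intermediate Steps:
Function('N')(v) = Add(60, Mul(Rational(-2, 3), v, Add(-97, v))) (Function('N')(v) = Add(Rational(2, 3), Mul(Rational(1, 3), Add(178, Mul(-1, Mul(Add(v, v), Add(v, -97)))))) = Add(Rational(2, 3), Mul(Rational(1, 3), Add(178, Mul(-1, Mul(Mul(2, v), Add(-97, v)))))) = Add(Rational(2, 3), Mul(Rational(1, 3), Add(178, Mul(-1, Mul(2, v, Add(-97, v)))))) = Add(Rational(2, 3), Mul(Rational(1, 3), Add(178, Mul(-2, v, Add(-97, v))))) = Add(Rational(2, 3), Add(Rational(178, 3), Mul(Rational(-2, 3), v, Add(-97, v)))) = Add(60, Mul(Rational(-2, 3), v, Add(-97, v))))
Add(Function('N')(Function('I')(-10, q)), Mul(-1, -68269)) = Add(Add(60, Mul(Rational(-2, 3), Pow(-10, 2)), Mul(Rational(194, 3), -10)), Mul(-1, -68269)) = Add(Add(60, Mul(Rational(-2, 3), 100), Rational(-1940, 3)), 68269) = Add(Add(60, Rational(-200, 3), Rational(-1940, 3)), 68269) = Add(Rational(-1960, 3), 68269) = Rational(202847, 3)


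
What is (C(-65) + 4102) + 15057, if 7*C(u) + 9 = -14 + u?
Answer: 134025/7 ≈ 19146.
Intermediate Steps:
C(u) = -23/7 + u/7 (C(u) = -9/7 + (-14 + u)/7 = -9/7 + (-2 + u/7) = -23/7 + u/7)
(C(-65) + 4102) + 15057 = ((-23/7 + (1/7)*(-65)) + 4102) + 15057 = ((-23/7 - 65/7) + 4102) + 15057 = (-88/7 + 4102) + 15057 = 28626/7 + 15057 = 134025/7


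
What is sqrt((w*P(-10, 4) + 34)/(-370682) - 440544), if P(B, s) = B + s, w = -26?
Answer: I*sqrt(15133253080984259)/185341 ≈ 663.73*I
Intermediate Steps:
sqrt((w*P(-10, 4) + 34)/(-370682) - 440544) = sqrt((-26*(-10 + 4) + 34)/(-370682) - 440544) = sqrt((-26*(-6) + 34)*(-1/370682) - 440544) = sqrt((156 + 34)*(-1/370682) - 440544) = sqrt(190*(-1/370682) - 440544) = sqrt(-95/185341 - 440544) = sqrt(-81650865599/185341) = I*sqrt(15133253080984259)/185341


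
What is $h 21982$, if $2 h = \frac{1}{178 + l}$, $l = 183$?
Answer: $\frac{10991}{361} \approx 30.446$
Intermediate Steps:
$h = \frac{1}{722}$ ($h = \frac{1}{2 \left(178 + 183\right)} = \frac{1}{2 \cdot 361} = \frac{1}{2} \cdot \frac{1}{361} = \frac{1}{722} \approx 0.001385$)
$h 21982 = \frac{1}{722} \cdot 21982 = \frac{10991}{361}$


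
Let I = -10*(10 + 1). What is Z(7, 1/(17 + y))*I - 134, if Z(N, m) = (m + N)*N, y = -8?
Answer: -50486/9 ≈ -5609.6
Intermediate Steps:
Z(N, m) = N*(N + m) (Z(N, m) = (N + m)*N = N*(N + m))
I = -110 (I = -10*11 = -110)
Z(7, 1/(17 + y))*I - 134 = (7*(7 + 1/(17 - 8)))*(-110) - 134 = (7*(7 + 1/9))*(-110) - 134 = (7*(7 + ⅑))*(-110) - 134 = (7*(64/9))*(-110) - 134 = (448/9)*(-110) - 134 = -49280/9 - 134 = -50486/9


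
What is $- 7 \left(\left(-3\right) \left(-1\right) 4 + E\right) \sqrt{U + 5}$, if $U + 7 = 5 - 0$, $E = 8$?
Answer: $- 140 \sqrt{3} \approx -242.49$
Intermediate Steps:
$U = -2$ ($U = -7 + \left(5 - 0\right) = -7 + \left(5 + 0\right) = -7 + 5 = -2$)
$- 7 \left(\left(-3\right) \left(-1\right) 4 + E\right) \sqrt{U + 5} = - 7 \left(\left(-3\right) \left(-1\right) 4 + 8\right) \sqrt{-2 + 5} = - 7 \left(3 \cdot 4 + 8\right) \sqrt{3} = - 7 \left(12 + 8\right) \sqrt{3} = \left(-7\right) 20 \sqrt{3} = - 140 \sqrt{3}$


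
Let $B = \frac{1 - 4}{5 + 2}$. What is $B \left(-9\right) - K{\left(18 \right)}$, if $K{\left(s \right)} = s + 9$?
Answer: $- \frac{162}{7} \approx -23.143$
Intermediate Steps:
$K{\left(s \right)} = 9 + s$
$B = - \frac{3}{7} \approx -0.42857$
$B \left(-9\right) - K{\left(18 \right)} = \left(- \frac{3}{7}\right) \left(-9\right) - \left(9 + 18\right) = \frac{27}{7} - 27 = - \frac{162}{7}$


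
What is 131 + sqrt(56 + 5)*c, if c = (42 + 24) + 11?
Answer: 131 + 77*sqrt(61) ≈ 732.39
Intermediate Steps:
c = 77 (c = 66 + 11 = 77)
131 + sqrt(56 + 5)*c = 131 + sqrt(56 + 5)*77 = 131 + sqrt(61)*77 = 131 + 77*sqrt(61)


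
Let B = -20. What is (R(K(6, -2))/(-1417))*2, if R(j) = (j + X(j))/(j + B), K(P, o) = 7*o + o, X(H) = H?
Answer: -16/12753 ≈ -0.0012546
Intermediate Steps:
K(P, o) = 8*o
R(j) = 2*j/(-20 + j) (R(j) = (j + j)/(j - 20) = (2*j)/(-20 + j) = 2*j/(-20 + j))
(R(K(6, -2))/(-1417))*2 = ((2*(8*(-2))/(-20 + 8*(-2)))/(-1417))*2 = ((2*(-16)/(-20 - 16))*(-1/1417))*2 = ((2*(-16)/(-36))*(-1/1417))*2 = ((2*(-16)*(-1/36))*(-1/1417))*2 = ((8/9)*(-1/1417))*2 = -8/12753*2 = -16/12753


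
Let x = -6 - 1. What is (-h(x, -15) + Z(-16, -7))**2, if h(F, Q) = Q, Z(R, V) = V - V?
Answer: 225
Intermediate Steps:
Z(R, V) = 0
x = -7
(-h(x, -15) + Z(-16, -7))**2 = (-1*(-15) + 0)**2 = (15 + 0)**2 = 15**2 = 225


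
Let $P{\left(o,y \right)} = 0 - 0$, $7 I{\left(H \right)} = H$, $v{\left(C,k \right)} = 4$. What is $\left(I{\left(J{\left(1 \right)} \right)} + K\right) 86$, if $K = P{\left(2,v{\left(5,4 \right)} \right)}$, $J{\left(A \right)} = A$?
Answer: $\frac{86}{7} \approx 12.286$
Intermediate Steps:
$I{\left(H \right)} = \frac{H}{7}$
$P{\left(o,y \right)} = 0$ ($P{\left(o,y \right)} = 0 + 0 = 0$)
$K = 0$
$\left(I{\left(J{\left(1 \right)} \right)} + K\right) 86 = \left(\frac{1}{7} \cdot 1 + 0\right) 86 = \left(\frac{1}{7} + 0\right) 86 = \frac{1}{7} \cdot 86 = \frac{86}{7}$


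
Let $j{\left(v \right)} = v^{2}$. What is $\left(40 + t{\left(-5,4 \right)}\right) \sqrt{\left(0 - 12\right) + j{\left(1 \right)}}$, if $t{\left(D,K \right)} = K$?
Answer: $44 i \sqrt{11} \approx 145.93 i$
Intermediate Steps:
$\left(40 + t{\left(-5,4 \right)}\right) \sqrt{\left(0 - 12\right) + j{\left(1 \right)}} = \left(40 + 4\right) \sqrt{\left(0 - 12\right) + 1^{2}} = 44 \sqrt{\left(0 - 12\right) + 1} = 44 \sqrt{-12 + 1} = 44 \sqrt{-11} = 44 i \sqrt{11}$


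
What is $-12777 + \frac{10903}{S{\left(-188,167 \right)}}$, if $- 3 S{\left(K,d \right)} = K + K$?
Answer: $- \frac{4771443}{376} \approx -12690.0$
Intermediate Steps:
$S{\left(K,d \right)} = - \frac{2 K}{3}$ ($S{\left(K,d \right)} = - \frac{K + K}{3} = - \frac{2 K}{3}$)
$-12777 + \frac{10903}{S{\left(-188,167 \right)}} = -12777 + \frac{10903}{\left(- \frac{2}{3}\right) \left(-188\right)} = -12777 + \frac{10903}{\frac{376}{3}} = -12777 + 10903 \cdot \frac{3}{376} = -12777 + \frac{32709}{376} = - \frac{4771443}{376}$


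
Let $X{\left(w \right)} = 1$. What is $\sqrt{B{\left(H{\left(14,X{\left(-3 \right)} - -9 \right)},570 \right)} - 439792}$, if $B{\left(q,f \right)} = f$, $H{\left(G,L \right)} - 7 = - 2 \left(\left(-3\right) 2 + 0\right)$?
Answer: $i \sqrt{439222} \approx 662.74 i$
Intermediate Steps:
$H{\left(G,L \right)} = 19$ ($H{\left(G,L \right)} = 7 - 2 \left(\left(-3\right) 2 + 0\right) = 7 - 2 \left(-6 + 0\right) = 7 - -12 = 7 + 12 = 19$)
$\sqrt{B{\left(H{\left(14,X{\left(-3 \right)} - -9 \right)},570 \right)} - 439792} = \sqrt{570 - 439792} = \sqrt{-439222} = i \sqrt{439222}$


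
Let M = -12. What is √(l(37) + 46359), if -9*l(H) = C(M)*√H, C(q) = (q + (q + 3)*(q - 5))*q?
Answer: √(46359 + 188*√37) ≈ 217.95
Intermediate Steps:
C(q) = q*(q + (-5 + q)*(3 + q)) (C(q) = (q + (3 + q)*(-5 + q))*q = (q + (-5 + q)*(3 + q))*q = q*(q + (-5 + q)*(3 + q)))
l(H) = 188*√H (l(H) = -(-12*(-15 + (-12)² - 1*(-12)))*√H/9 = -(-12*(-15 + 144 + 12))*√H/9 = -(-12*141)*√H/9 = -(-188)*√H = 188*√H)
√(l(37) + 46359) = √(188*√37 + 46359) = √(46359 + 188*√37)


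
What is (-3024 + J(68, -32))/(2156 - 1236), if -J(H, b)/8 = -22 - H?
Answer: -288/115 ≈ -2.5043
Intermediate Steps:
J(H, b) = 176 + 8*H (J(H, b) = -8*(-22 - H) = 176 + 8*H)
(-3024 + J(68, -32))/(2156 - 1236) = (-3024 + (176 + 8*68))/(2156 - 1236) = (-3024 + (176 + 544))/920 = (-3024 + 720)*(1/920) = -2304*1/920 = -288/115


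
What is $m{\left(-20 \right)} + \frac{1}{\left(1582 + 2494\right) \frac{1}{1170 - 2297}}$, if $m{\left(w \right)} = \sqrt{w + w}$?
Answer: $- \frac{1127}{4076} + 2 i \sqrt{10} \approx -0.2765 + 6.3246 i$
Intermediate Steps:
$m{\left(w \right)} = \sqrt{2} \sqrt{w}$ ($m{\left(w \right)} = \sqrt{2 w} = \sqrt{2} \sqrt{w}$)
$m{\left(-20 \right)} + \frac{1}{\left(1582 + 2494\right) \frac{1}{1170 - 2297}} = \sqrt{2} \sqrt{-20} + \frac{1}{\left(1582 + 2494\right) \frac{1}{1170 - 2297}} = \sqrt{2} \cdot 2 i \sqrt{5} + \frac{1}{4076 \frac{1}{-1127}} = 2 i \sqrt{10} + \frac{1}{4076 \left(- \frac{1}{1127}\right)} = 2 i \sqrt{10} + \frac{1}{- \frac{4076}{1127}} = 2 i \sqrt{10} - \frac{1127}{4076} = - \frac{1127}{4076} + 2 i \sqrt{10}$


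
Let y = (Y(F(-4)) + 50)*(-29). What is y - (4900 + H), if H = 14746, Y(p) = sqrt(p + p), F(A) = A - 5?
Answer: -21096 - 87*I*sqrt(2) ≈ -21096.0 - 123.04*I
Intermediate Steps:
F(A) = -5 + A
Y(p) = sqrt(2)*sqrt(p) (Y(p) = sqrt(2*p) = sqrt(2)*sqrt(p))
y = -1450 - 87*I*sqrt(2) (y = (sqrt(2)*sqrt(-5 - 4) + 50)*(-29) = (sqrt(2)*sqrt(-9) + 50)*(-29) = (sqrt(2)*(3*I) + 50)*(-29) = (3*I*sqrt(2) + 50)*(-29) = (50 + 3*I*sqrt(2))*(-29) = -1450 - 87*I*sqrt(2) ≈ -1450.0 - 123.04*I)
y - (4900 + H) = (-1450 - 87*I*sqrt(2)) - (4900 + 14746) = (-1450 - 87*I*sqrt(2)) - 1*19646 = (-1450 - 87*I*sqrt(2)) - 19646 = -21096 - 87*I*sqrt(2)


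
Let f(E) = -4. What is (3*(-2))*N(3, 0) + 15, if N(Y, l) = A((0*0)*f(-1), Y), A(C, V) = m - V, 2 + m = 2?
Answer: 33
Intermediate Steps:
m = 0 (m = -2 + 2 = 0)
A(C, V) = -V (A(C, V) = 0 - V = -V)
N(Y, l) = -Y
(3*(-2))*N(3, 0) + 15 = (3*(-2))*(-1*3) + 15 = -6*(-3) + 15 = 18 + 15 = 33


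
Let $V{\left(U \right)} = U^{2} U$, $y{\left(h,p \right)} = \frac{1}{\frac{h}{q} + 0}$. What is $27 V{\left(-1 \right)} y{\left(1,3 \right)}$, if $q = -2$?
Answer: $54$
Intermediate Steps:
$y{\left(h,p \right)} = - \frac{2}{h}$ ($y{\left(h,p \right)} = \frac{1}{\frac{h}{-2} + 0} = \frac{1}{h \left(- \frac{1}{2}\right) + 0} = \frac{1}{- \frac{h}{2} + 0} = \frac{1}{\left(- \frac{1}{2}\right) h} = - \frac{2}{h}$)
$V{\left(U \right)} = U^{3}$
$27 V{\left(-1 \right)} y{\left(1,3 \right)} = 27 \left(-1\right)^{3} \left(- \frac{2}{1}\right) = 27 \left(-1\right) \left(\left(-2\right) 1\right) = \left(-27\right) \left(-2\right) = 54$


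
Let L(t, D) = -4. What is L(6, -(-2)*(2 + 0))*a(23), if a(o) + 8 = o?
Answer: -60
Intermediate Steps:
a(o) = -8 + o
L(6, -(-2)*(2 + 0))*a(23) = -4*(-8 + 23) = -4*15 = -60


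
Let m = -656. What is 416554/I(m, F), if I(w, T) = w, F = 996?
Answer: -208277/328 ≈ -634.99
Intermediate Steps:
416554/I(m, F) = 416554/(-656) = 416554*(-1/656) = -208277/328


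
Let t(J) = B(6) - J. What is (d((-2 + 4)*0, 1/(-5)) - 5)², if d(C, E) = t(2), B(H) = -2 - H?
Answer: 225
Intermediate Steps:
t(J) = -8 - J (t(J) = (-2 - 1*6) - J = (-2 - 6) - J = -8 - J)
d(C, E) = -10 (d(C, E) = -8 - 1*2 = -8 - 2 = -10)
(d((-2 + 4)*0, 1/(-5)) - 5)² = (-10 - 5)² = (-15)² = 225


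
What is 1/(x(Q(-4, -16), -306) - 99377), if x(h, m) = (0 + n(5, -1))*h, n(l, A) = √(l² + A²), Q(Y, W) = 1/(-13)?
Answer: -1291901/128385245675 + √26/128385245675 ≈ -1.0063e-5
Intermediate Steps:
Q(Y, W) = -1/13
n(l, A) = √(A² + l²)
x(h, m) = h*√26 (x(h, m) = (0 + √((-1)² + 5²))*h = (0 + √(1 + 25))*h = (0 + √26)*h = √26*h = h*√26)
1/(x(Q(-4, -16), -306) - 99377) = 1/(-√26/13 - 99377) = 1/(-99377 - √26/13)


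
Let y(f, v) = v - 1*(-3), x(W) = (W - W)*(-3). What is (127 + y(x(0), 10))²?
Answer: 19600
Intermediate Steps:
x(W) = 0 (x(W) = 0*(-3) = 0)
y(f, v) = 3 + v (y(f, v) = v + 3 = 3 + v)
(127 + y(x(0), 10))² = (127 + (3 + 10))² = (127 + 13)² = 140² = 19600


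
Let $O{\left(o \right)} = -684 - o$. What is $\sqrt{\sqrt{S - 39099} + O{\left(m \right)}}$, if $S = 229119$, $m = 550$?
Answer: $\sqrt{-1234 + 2 \sqrt{47505}} \approx 28.25 i$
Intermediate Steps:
$\sqrt{\sqrt{S - 39099} + O{\left(m \right)}} = \sqrt{\sqrt{229119 - 39099} - 1234} = \sqrt{\sqrt{190020} - 1234} = \sqrt{2 \sqrt{47505} - 1234} = \sqrt{-1234 + 2 \sqrt{47505}}$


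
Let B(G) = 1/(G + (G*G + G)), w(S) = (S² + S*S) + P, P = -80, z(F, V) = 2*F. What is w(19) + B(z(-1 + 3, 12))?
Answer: 15409/24 ≈ 642.04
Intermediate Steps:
w(S) = -80 + 2*S² (w(S) = (S² + S*S) - 80 = (S² + S²) - 80 = 2*S² - 80 = -80 + 2*S²)
B(G) = 1/(G² + 2*G) (B(G) = 1/(G + (G² + G)) = 1/(G + (G + G²)) = 1/(G² + 2*G))
w(19) + B(z(-1 + 3, 12)) = (-80 + 2*19²) + 1/(((2*(-1 + 3)))*(2 + 2*(-1 + 3))) = (-80 + 2*361) + 1/(((2*2))*(2 + 2*2)) = (-80 + 722) + 1/(4*(2 + 4)) = 642 + (¼)/6 = 642 + (¼)*(⅙) = 642 + 1/24 = 15409/24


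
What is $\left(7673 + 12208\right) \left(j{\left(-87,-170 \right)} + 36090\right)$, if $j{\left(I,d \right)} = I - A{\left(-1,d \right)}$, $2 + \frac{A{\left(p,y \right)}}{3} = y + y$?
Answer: $736173549$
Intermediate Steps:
$A{\left(p,y \right)} = -6 + 6 y$ ($A{\left(p,y \right)} = -6 + 3 \left(y + y\right) = -6 + 3 \cdot 2 y = -6 + 6 y$)
$j{\left(I,d \right)} = 6 + I - 6 d$ ($j{\left(I,d \right)} = I - \left(-6 + 6 d\right) = 6 + I - 6 d$)
$\left(7673 + 12208\right) \left(j{\left(-87,-170 \right)} + 36090\right) = \left(7673 + 12208\right) \left(\left(6 - 87 - -1020\right) + 36090\right) = 19881 \left(\left(6 - 87 + 1020\right) + 36090\right) = 19881 \left(939 + 36090\right) = 19881 \cdot 37029 = 736173549$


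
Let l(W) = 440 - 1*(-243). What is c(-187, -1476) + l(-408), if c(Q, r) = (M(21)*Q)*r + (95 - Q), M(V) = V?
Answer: 5797217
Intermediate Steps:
l(W) = 683 (l(W) = 440 + 243 = 683)
c(Q, r) = 95 - Q + 21*Q*r (c(Q, r) = (21*Q)*r + (95 - Q) = 21*Q*r + (95 - Q) = 95 - Q + 21*Q*r)
c(-187, -1476) + l(-408) = (95 - 1*(-187) + 21*(-187)*(-1476)) + 683 = (95 + 187 + 5796252) + 683 = 5796534 + 683 = 5797217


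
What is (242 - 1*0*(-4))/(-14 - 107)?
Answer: -2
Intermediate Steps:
(242 - 1*0*(-4))/(-14 - 107) = (242 + 0*(-4))/(-121) = (242 + 0)*(-1/121) = 242*(-1/121) = -2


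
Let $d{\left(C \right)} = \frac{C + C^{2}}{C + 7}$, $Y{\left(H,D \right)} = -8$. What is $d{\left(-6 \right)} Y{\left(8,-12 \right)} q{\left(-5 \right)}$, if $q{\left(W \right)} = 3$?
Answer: $-720$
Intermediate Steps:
$d{\left(C \right)} = \frac{C + C^{2}}{7 + C}$
$d{\left(-6 \right)} Y{\left(8,-12 \right)} q{\left(-5 \right)} = - \frac{6 \left(1 - 6\right)}{7 - 6} \left(-8\right) 3 = \left(-6\right) 1^{-1} \left(-5\right) \left(-8\right) 3 = \left(-6\right) 1 \left(-5\right) \left(-8\right) 3 = 30 \left(-8\right) 3 = \left(-240\right) 3 = -720$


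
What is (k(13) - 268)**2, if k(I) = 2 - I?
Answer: 77841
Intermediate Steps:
(k(13) - 268)**2 = ((2 - 1*13) - 268)**2 = ((2 - 13) - 268)**2 = (-11 - 268)**2 = (-279)**2 = 77841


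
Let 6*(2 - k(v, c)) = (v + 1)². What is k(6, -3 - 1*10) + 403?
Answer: 2381/6 ≈ 396.83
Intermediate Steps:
k(v, c) = 2 - (1 + v)²/6 (k(v, c) = 2 - (v + 1)²/6 = 2 - (1 + v)²/6)
k(6, -3 - 1*10) + 403 = (2 - (1 + 6)²/6) + 403 = (2 - ⅙*7²) + 403 = (2 - ⅙*49) + 403 = (2 - 49/6) + 403 = -37/6 + 403 = 2381/6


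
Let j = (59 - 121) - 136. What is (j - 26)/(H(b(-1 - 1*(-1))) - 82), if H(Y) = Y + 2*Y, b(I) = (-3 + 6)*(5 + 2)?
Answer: 224/19 ≈ 11.789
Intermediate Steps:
j = -198 (j = -62 - 136 = -198)
b(I) = 21 (b(I) = 3*7 = 21)
H(Y) = 3*Y
(j - 26)/(H(b(-1 - 1*(-1))) - 82) = (-198 - 26)/(3*21 - 82) = -224/(63 - 82) = -224/(-19) = -224*(-1/19) = 224/19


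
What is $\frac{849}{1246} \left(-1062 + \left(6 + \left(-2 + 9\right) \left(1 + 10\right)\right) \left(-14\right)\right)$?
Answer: $- \frac{944088}{623} \approx -1515.4$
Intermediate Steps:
$\frac{849}{1246} \left(-1062 + \left(6 + \left(-2 + 9\right) \left(1 + 10\right)\right) \left(-14\right)\right) = 849 \cdot \frac{1}{1246} \left(-1062 + \left(6 + 7 \cdot 11\right) \left(-14\right)\right) = \frac{849 \left(-1062 + \left(6 + 77\right) \left(-14\right)\right)}{1246} = \frac{849 \left(-1062 + 83 \left(-14\right)\right)}{1246} = \frac{849 \left(-1062 - 1162\right)}{1246} = \frac{849}{1246} \left(-2224\right) = - \frac{944088}{623}$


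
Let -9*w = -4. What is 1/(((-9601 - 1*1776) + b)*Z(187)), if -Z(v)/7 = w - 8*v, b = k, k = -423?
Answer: -9/1111796000 ≈ -8.0950e-9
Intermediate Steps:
w = 4/9 (w = -1/9*(-4) = 4/9 ≈ 0.44444)
b = -423
Z(v) = -28/9 + 56*v (Z(v) = -7*(4/9 - 8*v) = -28/9 + 56*v)
1/(((-9601 - 1*1776) + b)*Z(187)) = 1/(((-9601 - 1*1776) - 423)*(-28/9 + 56*187)) = 1/(((-9601 - 1776) - 423)*(-28/9 + 10472)) = 1/((-11377 - 423)*(94220/9)) = (9/94220)/(-11800) = -1/11800*9/94220 = -9/1111796000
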